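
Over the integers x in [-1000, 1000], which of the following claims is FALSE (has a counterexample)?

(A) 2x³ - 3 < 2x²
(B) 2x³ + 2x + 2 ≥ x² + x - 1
(A) x = 2: LHS = 2·2³ - 3 = 13, RHS = 2·2² = 8; 13 < 8 — FAILS
(B) x = -1: LHS = 2·(-1)³ + 2·(-1) + 2 = -2, RHS = (-1)² + (-1) - 1 = -1; -2 ≥ -1 — FAILS

Answer: Both A and B are false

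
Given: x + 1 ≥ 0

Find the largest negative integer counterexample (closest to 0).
Testing negative integers from -1 downward:
x = -1: LHS = (-1) + 1 = 0; 0 ≥ 0 — holds
x = -2: LHS = (-2) + 1 = -1; -1 ≥ 0 — FAILS  ← closest negative counterexample to 0

Answer: x = -2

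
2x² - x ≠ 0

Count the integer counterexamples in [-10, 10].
Counterexamples in [-10, 10]: {0}.

Counting them gives 1 values.

Answer: 1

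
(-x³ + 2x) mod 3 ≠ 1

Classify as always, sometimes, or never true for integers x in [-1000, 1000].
Holds at x = 0: LHS = (-0³ + 2·0) mod 3 = 0 mod 3 = 0; 0 ≠ 1 — holds
Fails at x = 1: LHS = (-1³ + 2·1) mod 3 = 1 mod 3 = 1; 1 ≠ 1 — FAILS
It is satisfied by some integers in the range but not all.

Answer: Sometimes true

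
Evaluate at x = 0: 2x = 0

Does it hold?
x = 0: LHS = 2·0 = 0; 0 = 0 — holds

The relation is satisfied at x = 0.

Answer: Yes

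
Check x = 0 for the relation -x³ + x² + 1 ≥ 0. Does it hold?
x = 0: LHS = -0³ + 0² + 1 = 1; 1 ≥ 0 — holds

The relation is satisfied at x = 0.

Answer: Yes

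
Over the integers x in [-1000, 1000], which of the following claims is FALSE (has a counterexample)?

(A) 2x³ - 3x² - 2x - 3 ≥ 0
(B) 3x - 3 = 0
(A) x = 0: LHS = 2·0³ - 3·0² - 2·0 - 3 = -3; -3 ≥ 0 — FAILS
(B) x = 0: LHS = 3·0 - 3 = -3; -3 = 0 — FAILS

Answer: Both A and B are false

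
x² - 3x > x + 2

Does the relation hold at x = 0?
x = 0: LHS = 0² - 3·0 = 0, RHS = 0 + 2 = 2; 0 > 2 — FAILS

The relation fails at x = 0, so x = 0 is a counterexample.

Answer: No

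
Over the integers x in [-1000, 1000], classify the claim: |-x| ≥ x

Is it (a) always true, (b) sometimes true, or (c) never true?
Over all integers in [-1000, 1000], LHS − RHS is smallest at x = 0, where it equals 0:
x = 0: LHS = |-0| = |0| = 0; 0 ≥ 0 — holds
At the ends of the range:
x = -1000: LHS = |-(-1000)| = |1000| = 1000; 1000 ≥ -1000 — holds
x = 1000: LHS = |-1000| = 1000; 1000 ≥ 1000 — holds
Hence LHS − RHS is never negative, i.e. LHS ≥ RHS throughout, so the relation holds for every integer in [-1000, 1000].

No counterexample exists.

Answer: Always true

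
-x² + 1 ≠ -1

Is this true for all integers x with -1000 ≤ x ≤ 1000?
Track d = LHS − RHS over the integers in [-1000, 1000]. Equality would need d = 0, but d changes sign only between consecutive integers, jumping over 0:
x = -2: LHS = -(-2)² + 1 = -3; -3 ≠ -1 — holds  (d = -2)
x = -1: LHS = -(-1)² + 1 = 0; 0 ≠ -1 — holds  (d = 1)
x = 1: LHS = -1² + 1 = 0; 0 ≠ -1 — holds  (d = 1)
x = 2: LHS = -2² + 1 = -3; -3 ≠ -1 — holds  (d = -2)
Away from these crossings d keeps a constant sign, and checking every integer in [-1000, 1000] confirms d ≠ 0 throughout. Hence the two sides are never equal, so the relation holds for every integer in [-1000, 1000].

No counterexample exists.

Answer: True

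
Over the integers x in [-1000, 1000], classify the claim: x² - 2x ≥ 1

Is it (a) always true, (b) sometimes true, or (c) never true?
Holds at x = -1: LHS = (-1)² - 2·(-1) = 3; 3 ≥ 1 — holds
Fails at x = 0: LHS = 0² - 2·0 = 0; 0 ≥ 1 — FAILS
It is satisfied by some integers in the range but not all.

Answer: Sometimes true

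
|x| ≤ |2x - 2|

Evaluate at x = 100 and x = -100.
x = 100: LHS = |100| = 100, RHS = |2·100 - 2| = |198| = 198; 100 ≤ 198 — holds
x = -100: LHS = |-100| = 100, RHS = |2·(-100) - 2| = |-202| = 202; 100 ≤ 202 — holds

Answer: Yes, holds for both x = 100 and x = -100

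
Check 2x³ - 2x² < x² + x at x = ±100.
x = 100: LHS = 2·100³ - 2·100² = 1980000, RHS = 100² + 100 = 10100; 1980000 < 10100 — FAILS
x = -100: LHS = 2·(-100)³ - 2·(-100)² = -2020000, RHS = (-100)² + (-100) = 9900; -2020000 < 9900 — holds

Answer: Partially: fails for x = 100, holds for x = -100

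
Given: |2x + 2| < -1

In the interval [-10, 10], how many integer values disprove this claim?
Counterexamples in [-10, 10]: {-10, -9, -8, -7, -6, -5, -4, -3, -2, -1, 0, 1, 2, 3, 4, 5, 6, 7, 8, 9, 10}.

Counting them gives 21 values.

Answer: 21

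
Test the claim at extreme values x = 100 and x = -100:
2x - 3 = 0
x = 100: LHS = 2·100 - 3 = 197; 197 = 0 — FAILS
x = -100: LHS = 2·(-100) - 3 = -203; -203 = 0 — FAILS

Answer: No, fails for both x = 100 and x = -100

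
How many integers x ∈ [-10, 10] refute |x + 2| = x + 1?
Counterexamples in [-10, 10]: {-10, -9, -8, -7, -6, -5, -4, -3, -2, -1, 0, 1, 2, 3, 4, 5, 6, 7, 8, 9, 10}.

Counting them gives 21 values.

Answer: 21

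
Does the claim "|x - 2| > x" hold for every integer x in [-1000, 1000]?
The claim fails at x = 1:
x = 1: LHS = |1 - 2| = |-1| = 1; 1 > 1 — FAILS

Because a single integer refutes it, the statement is false.

Answer: False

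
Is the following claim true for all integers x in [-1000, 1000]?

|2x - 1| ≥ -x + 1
Over all integers in [-1000, 1000], LHS − RHS is smallest at x = 0, where it equals 0:
x = 0: LHS = |2·0 - 1| = |-1| = 1, RHS = -0 + 1 = 1; 1 ≥ 1 — holds
At the ends of the range:
x = -1000: LHS = |2·(-1000) - 1| = |-2001| = 2001, RHS = -(-1000) + 1 = 1001; 2001 ≥ 1001 — holds
x = 1000: LHS = |2·1000 - 1| = |1999| = 1999, RHS = -1000 + 1 = -999; 1999 ≥ -999 — holds
Hence LHS − RHS is never negative, i.e. LHS ≥ RHS throughout, so the relation holds for every integer in [-1000, 1000].

No counterexample exists.

Answer: True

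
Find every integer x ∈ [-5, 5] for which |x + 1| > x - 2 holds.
Over all integers in [-5, 5], LHS − RHS is smallest at x = 0, where it equals 3:
x = 0: LHS = |0 + 1| = |1| = 1, RHS = 0 - 2 = -2; 1 > -2 — holds
At the ends of the range:
x = -5: LHS = |(-5) + 1| = |-4| = 4, RHS = (-5) - 2 = -7; 4 > -7 — holds
x = 5: LHS = |5 + 1| = |6| = 6, RHS = 5 - 2 = 3; 6 > 3 — holds
Hence LHS − RHS is never zero or negative, i.e. LHS > RHS throughout, so the relation holds for every integer in [-5, 5].

Answer: All integers in [-5, 5]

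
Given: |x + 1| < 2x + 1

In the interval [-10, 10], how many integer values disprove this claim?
Counterexamples in [-10, 10]: {-10, -9, -8, -7, -6, -5, -4, -3, -2, -1, 0}.

Counting them gives 11 values.

Answer: 11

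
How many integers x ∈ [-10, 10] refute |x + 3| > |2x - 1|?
Counterexamples in [-10, 10]: {-10, -9, -8, -7, -6, -5, -4, -3, -2, -1, 4, 5, 6, 7, 8, 9, 10}.

Counting them gives 17 values.

Answer: 17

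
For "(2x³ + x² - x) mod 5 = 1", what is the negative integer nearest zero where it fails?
Testing negative integers from -1 downward:
x = -1: LHS = (2·(-1)³ + (-1)² - (-1)) mod 5 = 0 mod 5 = 0; 0 = 1 — FAILS  ← closest negative counterexample to 0

Answer: x = -1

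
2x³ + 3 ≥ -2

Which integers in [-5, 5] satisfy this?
Holds for: {-1, 0, 1, 2, 3, 4, 5}
Fails for: {-5, -4, -3, -2}

Answer: {-1, 0, 1, 2, 3, 4, 5}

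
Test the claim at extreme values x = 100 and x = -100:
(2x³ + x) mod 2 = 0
x = 100: LHS = (2·100³ + 100) mod 2 = 2000100 mod 2 = 0; 0 = 0 — holds
x = -100: LHS = (2·(-100)³ + (-100)) mod 2 = (-2000100) mod 2 = 0; 0 = 0 — holds

Answer: Yes, holds for both x = 100 and x = -100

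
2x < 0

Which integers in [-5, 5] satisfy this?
Holds for: {-5, -4, -3, -2, -1}
Fails for: {0, 1, 2, 3, 4, 5}

Answer: {-5, -4, -3, -2, -1}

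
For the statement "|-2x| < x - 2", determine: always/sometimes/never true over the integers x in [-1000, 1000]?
Over all integers in [-1000, 1000], LHS − RHS is smallest at x = 0, where it equals 2:
x = 0: LHS = |-2·0| = |0| = 0, RHS = 0 - 2 = -2; 0 < -2 — FAILS
At the ends of the range:
x = -1000: LHS = |-2·(-1000)| = |2000| = 2000, RHS = (-1000) - 2 = -1002; 2000 < -1002 — FAILS
x = 1000: LHS = |-2·1000| = |-2000| = 2000, RHS = 1000 - 2 = 998; 2000 < 998 — FAILS
Hence LHS − RHS is never negative, i.e. LHS ≥ RHS throughout, so the claimed relation (<) fails for every integer in [-1000, 1000].

No integer in the range satisfies it.

Answer: Never true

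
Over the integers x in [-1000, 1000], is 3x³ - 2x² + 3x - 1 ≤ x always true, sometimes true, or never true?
Holds at x = 0: LHS = 3·0³ - 2·0² + 3·0 - 1 = -1; -1 ≤ 0 — holds
Fails at x = 1: LHS = 3·1³ - 2·1² + 3·1 - 1 = 3; 3 ≤ 1 — FAILS
It is satisfied by some integers in the range but not all.

Answer: Sometimes true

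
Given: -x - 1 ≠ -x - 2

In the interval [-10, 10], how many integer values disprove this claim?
Over all integers in [-10, 10], LHS − RHS is always positive; it is smallest at x = 0, where it equals 1:
x = 0: LHS = -0 - 1 = -1, RHS = -0 - 2 = -2; -1 ≠ -2 — holds
At the ends of the range:
x = -10: LHS = -(-10) - 1 = 9, RHS = -(-10) - 2 = 8; 9 ≠ 8 — holds
x = 10: LHS = -10 - 1 = -11, RHS = -10 - 2 = -12; -11 ≠ -12 — holds
Hence LHS − RHS is never 0, i.e. the two sides are never equal, so the relation holds for every integer in [-10, 10].

No counterexample appears in that range.

Answer: 0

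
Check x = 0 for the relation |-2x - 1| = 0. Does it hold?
x = 0: LHS = |-2·0 - 1| = |-1| = 1; 1 = 0 — FAILS

The relation fails at x = 0, so x = 0 is a counterexample.

Answer: No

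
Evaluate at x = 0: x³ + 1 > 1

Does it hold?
x = 0: LHS = 0³ + 1 = 1; 1 > 1 — FAILS

The relation fails at x = 0, so x = 0 is a counterexample.

Answer: No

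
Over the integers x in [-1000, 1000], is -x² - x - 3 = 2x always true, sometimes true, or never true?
Over all integers in [-1000, 1000], LHS − RHS is always negative; it is closest to 0 at x = -1, where it equals -1:
x = -1: LHS = -(-1)² - (-1) - 3 = -3, RHS = 2·(-1) = -2; -3 = -2 — FAILS
At the ends of the range:
x = -1000: LHS = -(-1000)² - (-1000) - 3 = -999003, RHS = 2·(-1000) = -2000; -999003 = -2000 — FAILS
x = 1000: LHS = -1000² - 1000 - 3 = -1001003, RHS = 2·1000 = 2000; -1001003 = 2000 — FAILS
Hence LHS − RHS is never 0, i.e. the two sides are never equal, so the claimed relation (=) fails for every integer in [-1000, 1000].

No integer in the range satisfies it.

Answer: Never true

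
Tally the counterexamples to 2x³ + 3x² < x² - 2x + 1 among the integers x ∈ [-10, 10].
Counterexamples in [-10, 10]: {1, 2, 3, 4, 5, 6, 7, 8, 9, 10}.

Counting them gives 10 values.

Answer: 10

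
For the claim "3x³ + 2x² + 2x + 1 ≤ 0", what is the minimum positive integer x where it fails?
Testing positive integers:
x = 1: LHS = 3·1³ + 2·1² + 2·1 + 1 = 8; 8 ≤ 0 — FAILS  ← smallest positive counterexample

Answer: x = 1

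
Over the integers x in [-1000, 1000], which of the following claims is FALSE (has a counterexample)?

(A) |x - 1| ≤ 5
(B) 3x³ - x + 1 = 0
(A) x = -5: LHS = |(-5) - 1| = |-6| = 6; 6 ≤ 5 — FAILS
(B) x = 0: LHS = 3·0³ - 0 + 1 = 1; 1 = 0 — FAILS

Answer: Both A and B are false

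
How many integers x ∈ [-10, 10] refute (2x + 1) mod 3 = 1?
Counterexamples in [-10, 10]: {-10, -8, -7, -5, -4, -2, -1, 1, 2, 4, 5, 7, 8, 10}.

Counting them gives 14 values.

Answer: 14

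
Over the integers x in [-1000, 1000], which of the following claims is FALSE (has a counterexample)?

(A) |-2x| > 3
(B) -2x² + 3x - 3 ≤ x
(A) x = 0: LHS = |-2·0| = |0| = 0; 0 > 3 — FAILS

(B) Over all integers in [-1000, 1000], LHS − RHS is largest at x = 0, where it equals -3:
x = 0: LHS = -2·0² + 3·0 - 3 = -3; -3 ≤ 0 — holds
At the ends of the range:
x = -1000: LHS = -2·(-1000)² + 3·(-1000) - 3 = -2003003; -2003003 ≤ -1000 — holds
x = 1000: LHS = -2·1000² + 3·1000 - 3 = -1997003; -1997003 ≤ 1000 — holds
Hence LHS − RHS is never positive, i.e. LHS ≤ RHS throughout, so the relation holds for every integer in [-1000, 1000].

Only (A) has a counterexample.

Answer: A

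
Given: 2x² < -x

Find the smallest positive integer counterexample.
Testing positive integers:
x = 1: LHS = 2·1² = 2; 2 < -1 — FAILS  ← smallest positive counterexample

Answer: x = 1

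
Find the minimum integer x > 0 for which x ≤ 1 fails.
Testing positive integers:
x = 1: 1 ≤ 1 — holds
x = 2: 2 ≤ 1 — FAILS  ← smallest positive counterexample

Answer: x = 2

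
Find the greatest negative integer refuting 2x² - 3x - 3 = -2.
Testing negative integers from -1 downward:
x = -1: LHS = 2·(-1)² - 3·(-1) - 3 = 2; 2 = -2 — FAILS  ← closest negative counterexample to 0

Answer: x = -1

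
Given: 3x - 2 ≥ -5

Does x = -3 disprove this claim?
Substitute x = -3 into the relation:
x = -3: LHS = 3·(-3) - 2 = -11; -11 ≥ -5 — FAILS

Since the claim fails at x = -3, this value is a counterexample.

Answer: Yes, x = -3 is a counterexample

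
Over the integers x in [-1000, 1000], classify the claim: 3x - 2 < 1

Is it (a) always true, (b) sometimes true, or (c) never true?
Holds at x = 0: LHS = 3·0 - 2 = -2; -2 < 1 — holds
Fails at x = 1: LHS = 3·1 - 2 = 1; 1 < 1 — FAILS
It is satisfied by some integers in the range but not all.

Answer: Sometimes true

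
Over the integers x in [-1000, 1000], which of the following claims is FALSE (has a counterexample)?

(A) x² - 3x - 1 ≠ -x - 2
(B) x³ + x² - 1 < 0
(A) x = 1: LHS = 1² - 3·1 - 1 = -3, RHS = -1 - 2 = -3; -3 ≠ -3 — FAILS
(B) x = 1: LHS = 1³ + 1² - 1 = 1; 1 < 0 — FAILS

Answer: Both A and B are false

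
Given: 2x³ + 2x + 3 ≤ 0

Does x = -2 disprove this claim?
Substitute x = -2 into the relation:
x = -2: LHS = 2·(-2)³ + 2·(-2) + 3 = -17; -17 ≤ 0 — holds

The claim holds here, so x = -2 is not a counterexample. (A counterexample exists elsewhere, e.g. x = 0.)

Answer: No, x = -2 is not a counterexample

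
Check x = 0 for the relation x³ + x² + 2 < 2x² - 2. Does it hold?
x = 0: LHS = 0³ + 0² + 2 = 2, RHS = 2·0² - 2 = -2; 2 < -2 — FAILS

The relation fails at x = 0, so x = 0 is a counterexample.

Answer: No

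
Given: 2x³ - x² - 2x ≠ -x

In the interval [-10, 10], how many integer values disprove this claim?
Counterexamples in [-10, 10]: {0, 1}.

Counting them gives 2 values.

Answer: 2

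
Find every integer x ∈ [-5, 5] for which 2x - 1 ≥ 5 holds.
Holds for: {3, 4, 5}
Fails for: {-5, -4, -3, -2, -1, 0, 1, 2}

Answer: {3, 4, 5}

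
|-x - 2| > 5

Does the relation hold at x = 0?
x = 0: LHS = |-0 - 2| = |-2| = 2; 2 > 5 — FAILS

The relation fails at x = 0, so x = 0 is a counterexample.

Answer: No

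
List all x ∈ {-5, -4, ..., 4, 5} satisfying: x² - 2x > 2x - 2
Holds for: {-5, -4, -3, -2, -1, 0, 4, 5}
Fails for: {1, 2, 3}

Answer: {-5, -4, -3, -2, -1, 0, 4, 5}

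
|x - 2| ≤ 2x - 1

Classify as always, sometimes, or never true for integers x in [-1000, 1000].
Holds at x = 1: LHS = |1 - 2| = |-1| = 1, RHS = 2·1 - 1 = 1; 1 ≤ 1 — holds
Fails at x = 0: LHS = |0 - 2| = |-2| = 2, RHS = 2·0 - 1 = -1; 2 ≤ -1 — FAILS
It is satisfied by some integers in the range but not all.

Answer: Sometimes true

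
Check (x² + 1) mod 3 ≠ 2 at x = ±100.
x = 100: LHS = (100² + 1) mod 3 = 10001 mod 3 = 2; 2 ≠ 2 — FAILS
x = -100: LHS = ((-100)² + 1) mod 3 = 10001 mod 3 = 2; 2 ≠ 2 — FAILS

Answer: No, fails for both x = 100 and x = -100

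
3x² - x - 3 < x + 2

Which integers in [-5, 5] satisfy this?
Holds for: {0, 1}
Fails for: {-5, -4, -3, -2, -1, 2, 3, 4, 5}

Answer: {0, 1}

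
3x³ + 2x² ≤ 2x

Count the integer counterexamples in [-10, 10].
Counterexamples in [-10, 10]: {-1, 1, 2, 3, 4, 5, 6, 7, 8, 9, 10}.

Counting them gives 11 values.

Answer: 11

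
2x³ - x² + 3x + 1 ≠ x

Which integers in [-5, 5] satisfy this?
Track d = LHS − RHS over the integers in [-5, 5]. Equality would need d = 0, but d changes sign only between consecutive integers, jumping over 0:
x = -1: LHS = 2·(-1)³ - (-1)² + 3·(-1) + 1 = -5; -5 ≠ -1 — holds  (d = -4)
x = 0: LHS = 2·0³ - 0² + 3·0 + 1 = 1; 1 ≠ 0 — holds  (d = 1)
Away from these crossings d keeps a constant sign, and checking every integer in [-5, 5] confirms d ≠ 0 throughout. Hence the two sides are never equal, so the relation holds for every integer in [-5, 5].

Answer: All integers in [-5, 5]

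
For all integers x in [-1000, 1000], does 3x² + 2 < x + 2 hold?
The claim fails at x = 0:
x = 0: LHS = 3·0² + 2 = 2, RHS = 0 + 2 = 2; 2 < 2 — FAILS

Because a single integer refutes it, the statement is false.

Answer: False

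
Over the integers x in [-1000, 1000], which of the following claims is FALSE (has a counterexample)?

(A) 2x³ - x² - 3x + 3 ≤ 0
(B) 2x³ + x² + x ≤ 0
(A) x = 0: LHS = 2·0³ - 0² - 3·0 + 3 = 3; 3 ≤ 0 — FAILS
(B) x = 1: LHS = 2·1³ + 1² + 1 = 4; 4 ≤ 0 — FAILS

Answer: Both A and B are false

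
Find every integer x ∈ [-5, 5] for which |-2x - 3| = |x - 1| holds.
Holds for: {-4}
Fails for: {-5, -3, -2, -1, 0, 1, 2, 3, 4, 5}

Answer: {-4}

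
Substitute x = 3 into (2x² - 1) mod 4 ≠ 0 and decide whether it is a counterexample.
Substitute x = 3 into the relation:
x = 3: LHS = (2·3² - 1) mod 4 = 17 mod 4 = 1; 1 ≠ 0 — holds

The relation holds at x = 3, so it is not a counterexample.

Answer: No, x = 3 is not a counterexample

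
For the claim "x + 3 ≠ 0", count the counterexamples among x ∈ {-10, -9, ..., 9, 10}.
Counterexamples in [-10, 10]: {-3}.

Counting them gives 1 values.

Answer: 1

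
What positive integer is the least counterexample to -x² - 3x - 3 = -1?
Testing positive integers:
x = 1: LHS = -1² - 3·1 - 3 = -7; -7 = -1 — FAILS  ← smallest positive counterexample

Answer: x = 1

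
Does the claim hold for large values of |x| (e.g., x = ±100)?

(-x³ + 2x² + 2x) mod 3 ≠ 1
x = 100: LHS = (-100³ + 2·100² + 2·100) mod 3 = (-979800) mod 3 = 0; 0 ≠ 1 — holds
x = -100: LHS = (-(-100)³ + 2·(-100)² + 2·(-100)) mod 3 = 1019800 mod 3 = 1; 1 ≠ 1 — FAILS

Answer: Partially: holds for x = 100, fails for x = -100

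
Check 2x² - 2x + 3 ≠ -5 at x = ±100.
x = 100: LHS = 2·100² - 2·100 + 3 = 19803; 19803 ≠ -5 — holds
x = -100: LHS = 2·(-100)² - 2·(-100) + 3 = 20203; 20203 ≠ -5 — holds

Answer: Yes, holds for both x = 100 and x = -100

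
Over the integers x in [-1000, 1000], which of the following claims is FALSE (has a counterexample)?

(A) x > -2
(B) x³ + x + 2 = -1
(A) x = -2: -2 > -2 — FAILS
(B) x = 0: LHS = 0³ + 0 + 2 = 2; 2 = -1 — FAILS

Answer: Both A and B are false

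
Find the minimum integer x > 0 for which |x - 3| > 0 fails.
Testing positive integers:
x = 1: LHS = |1 - 3| = |-2| = 2; 2 > 0 — holds
x = 2: LHS = |2 - 3| = |-1| = 1; 1 > 0 — holds
x = 3: LHS = |3 - 3| = |0| = 0; 0 > 0 — FAILS  ← smallest positive counterexample

Answer: x = 3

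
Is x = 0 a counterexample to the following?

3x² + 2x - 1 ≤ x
Substitute x = 0 into the relation:
x = 0: LHS = 3·0² + 2·0 - 1 = -1; -1 ≤ 0 — holds

The claim holds here, so x = 0 is not a counterexample. (A counterexample exists elsewhere, e.g. x = 1.)

Answer: No, x = 0 is not a counterexample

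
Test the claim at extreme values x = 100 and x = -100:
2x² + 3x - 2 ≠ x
x = 100: LHS = 2·100² + 3·100 - 2 = 20298; 20298 ≠ 100 — holds
x = -100: LHS = 2·(-100)² + 3·(-100) - 2 = 19698; 19698 ≠ -100 — holds

Answer: Yes, holds for both x = 100 and x = -100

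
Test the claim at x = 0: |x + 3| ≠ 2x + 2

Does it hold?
x = 0: LHS = |0 + 3| = |3| = 3, RHS = 2·0 + 2 = 2; 3 ≠ 2 — holds

The relation is satisfied at x = 0.

Answer: Yes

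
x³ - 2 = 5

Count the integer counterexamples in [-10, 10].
Counterexamples in [-10, 10]: {-10, -9, -8, -7, -6, -5, -4, -3, -2, -1, 0, 1, 2, 3, 4, 5, 6, 7, 8, 9, 10}.

Counting them gives 21 values.

Answer: 21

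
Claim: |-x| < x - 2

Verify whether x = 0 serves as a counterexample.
Substitute x = 0 into the relation:
x = 0: LHS = |-0| = |0| = 0, RHS = 0 - 2 = -2; 0 < -2 — FAILS

Since the claim fails at x = 0, this value is a counterexample.

Answer: Yes, x = 0 is a counterexample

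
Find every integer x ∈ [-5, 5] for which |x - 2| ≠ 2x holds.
Track d = LHS − RHS over the integers in [-5, 5]. Equality would need d = 0, but d changes sign only between consecutive integers, jumping over 0:
x = 0: LHS = |0 - 2| = |-2| = 2, RHS = 2·0 = 0; 2 ≠ 0 — holds  (d = 2)
x = 1: LHS = |1 - 2| = |-1| = 1, RHS = 2·1 = 2; 1 ≠ 2 — holds  (d = -1)
Away from these crossings d keeps a constant sign, and checking every integer in [-5, 5] confirms d ≠ 0 throughout. Hence the two sides are never equal, so the relation holds for every integer in [-5, 5].

Answer: All integers in [-5, 5]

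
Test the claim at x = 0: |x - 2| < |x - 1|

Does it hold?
x = 0: LHS = |0 - 2| = |-2| = 2, RHS = |0 - 1| = |-1| = 1; 2 < 1 — FAILS

The relation fails at x = 0, so x = 0 is a counterexample.

Answer: No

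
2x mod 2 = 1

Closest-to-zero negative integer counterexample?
Testing negative integers from -1 downward:
x = -1: LHS = (2·(-1)) mod 2 = (-2) mod 2 = 0; 0 = 1 — FAILS  ← closest negative counterexample to 0

Answer: x = -1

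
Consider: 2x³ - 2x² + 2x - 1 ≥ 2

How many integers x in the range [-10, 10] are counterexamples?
Counterexamples in [-10, 10]: {-10, -9, -8, -7, -6, -5, -4, -3, -2, -1, 0, 1}.

Counting them gives 12 values.

Answer: 12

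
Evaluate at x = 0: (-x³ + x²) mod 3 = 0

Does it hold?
x = 0: LHS = (-0³ + 0²) mod 3 = 0 mod 3 = 0; 0 = 0 — holds

The relation is satisfied at x = 0.

Answer: Yes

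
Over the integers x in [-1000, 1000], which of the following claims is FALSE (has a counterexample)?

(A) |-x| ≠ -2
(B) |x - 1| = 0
(A) An absolute value is never negative, so the left side is ≥ 0 for every x, while the right side is -2. Tightest case in [-1000, 1000] is x = 0:
x = 0: LHS = |-0| = |0| = 0; 0 ≠ -2 — holds
Hence LHS − RHS is never 0, i.e. the two sides are never equal, so the relation holds for every integer in [-1000, 1000].

(B) x = 0: LHS = |0 - 1| = |-1| = 1; 1 = 0 — FAILS

Only (B) has a counterexample.

Answer: B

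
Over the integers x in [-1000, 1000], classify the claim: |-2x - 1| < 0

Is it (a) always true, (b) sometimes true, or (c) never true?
An absolute value is never negative, so the left side is ≥ 0 for every x, while the right side is 0. Tightest case in [-1000, 1000] is x = 0:
x = 0: LHS = |-2·0 - 1| = |-1| = 1; 1 < 0 — FAILS
Hence LHS − RHS is never negative, i.e. LHS ≥ RHS throughout, so the claimed relation (<) fails for every integer in [-1000, 1000].

No integer in the range satisfies it.

Answer: Never true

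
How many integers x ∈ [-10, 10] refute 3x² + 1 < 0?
Counterexamples in [-10, 10]: {-10, -9, -8, -7, -6, -5, -4, -3, -2, -1, 0, 1, 2, 3, 4, 5, 6, 7, 8, 9, 10}.

Counting them gives 21 values.

Answer: 21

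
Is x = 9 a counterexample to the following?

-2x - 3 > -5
Substitute x = 9 into the relation:
x = 9: LHS = -2·9 - 3 = -21; -21 > -5 — FAILS

Since the claim fails at x = 9, this value is a counterexample.

Answer: Yes, x = 9 is a counterexample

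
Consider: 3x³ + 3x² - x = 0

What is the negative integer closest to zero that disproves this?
Testing negative integers from -1 downward:
x = -1: LHS = 3·(-1)³ + 3·(-1)² - (-1) = 1; 1 = 0 — FAILS  ← closest negative counterexample to 0

Answer: x = -1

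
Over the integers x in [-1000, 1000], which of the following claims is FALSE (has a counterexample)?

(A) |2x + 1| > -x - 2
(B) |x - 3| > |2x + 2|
(A) Over all integers in [-1000, 1000], LHS − RHS is smallest at x = -1, where it equals 2:
x = -1: LHS = |2·(-1) + 1| = |-1| = 1, RHS = -(-1) - 2 = -1; 1 > -1 — holds
At the ends of the range:
x = -1000: LHS = |2·(-1000) + 1| = |-1999| = 1999, RHS = -(-1000) - 2 = 998; 1999 > 998 — holds
x = 1000: LHS = |2·1000 + 1| = |2001| = 2001, RHS = -1000 - 2 = -1002; 2001 > -1002 — holds
Hence LHS − RHS is never zero or negative, i.e. LHS > RHS throughout, so the relation holds for every integer in [-1000, 1000].

(B) x = 1: LHS = |1 - 3| = |-2| = 2, RHS = |2·1 + 2| = |4| = 4; 2 > 4 — FAILS

Only (B) has a counterexample.

Answer: B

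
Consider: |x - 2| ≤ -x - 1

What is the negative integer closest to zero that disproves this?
Testing negative integers from -1 downward:
x = -1: LHS = |(-1) - 2| = |-3| = 3, RHS = -(-1) - 1 = 0; 3 ≤ 0 — FAILS  ← closest negative counterexample to 0

Answer: x = -1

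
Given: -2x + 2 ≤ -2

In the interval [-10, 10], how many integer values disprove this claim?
Counterexamples in [-10, 10]: {-10, -9, -8, -7, -6, -5, -4, -3, -2, -1, 0, 1}.

Counting them gives 12 values.

Answer: 12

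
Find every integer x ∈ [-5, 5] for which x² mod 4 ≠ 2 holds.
For a polynomial with integer coefficients, its value mod 4 depends only on x mod 4, so it suffices to check one representative of each residue class, x = 0, 1, 2, 3:
x = 0: LHS = (0²) mod 4 = 0 mod 4 = 0; 0 ≠ 2 — holds
x = 1: LHS = (1²) mod 4 = 1 mod 4 = 1; 1 ≠ 2 — holds
x = 2: LHS = (2²) mod 4 = 4 mod 4 = 0; 0 ≠ 2 — holds
x = 3: LHS = (3²) mod 4 = 9 mod 4 = 1; 1 ≠ 2 — holds
The relation holds in every residue class, so the relation holds for every integer in [-5, 5].

Answer: All integers in [-5, 5]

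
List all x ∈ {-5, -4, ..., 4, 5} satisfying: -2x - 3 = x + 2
Track d = LHS − RHS over the integers in [-5, 5]. Equality would need d = 0, but d changes sign only between consecutive integers, jumping over 0:
x = -2: LHS = -2·(-2) - 3 = 1, RHS = (-2) + 2 = 0; 1 = 0 — FAILS  (d = 1)
x = -1: LHS = -2·(-1) - 3 = -1, RHS = (-1) + 2 = 1; -1 = 1 — FAILS  (d = -2)
Away from these crossings d keeps a constant sign, and checking every integer in [-5, 5] confirms d ≠ 0 throughout. Hence the two sides are never equal, so the claimed relation (=) fails for every integer in [-5, 5].

Answer: None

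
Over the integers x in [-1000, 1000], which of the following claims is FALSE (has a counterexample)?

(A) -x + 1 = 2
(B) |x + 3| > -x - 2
(A) x = 0: LHS = -0 + 1 = 1; 1 = 2 — FAILS
(B) x = -3: LHS = |(-3) + 3| = |0| = 0, RHS = -(-3) - 2 = 1; 0 > 1 — FAILS

Answer: Both A and B are false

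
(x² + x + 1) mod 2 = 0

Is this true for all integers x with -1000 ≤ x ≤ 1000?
The claim fails at x = 0:
x = 0: LHS = (0² + 0 + 1) mod 2 = 1 mod 2 = 1; 1 = 0 — FAILS

Because a single integer refutes it, the statement is false.

Answer: False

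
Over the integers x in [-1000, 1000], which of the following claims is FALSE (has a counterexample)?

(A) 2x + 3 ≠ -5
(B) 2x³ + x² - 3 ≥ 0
(A) x = -4: LHS = 2·(-4) + 3 = -5; -5 ≠ -5 — FAILS
(B) x = 0: LHS = 2·0³ + 0² - 3 = -3; -3 ≥ 0 — FAILS

Answer: Both A and B are false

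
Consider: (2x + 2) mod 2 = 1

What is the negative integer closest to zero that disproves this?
Testing negative integers from -1 downward:
x = -1: LHS = (2·(-1) + 2) mod 2 = 0 mod 2 = 0; 0 = 1 — FAILS  ← closest negative counterexample to 0

Answer: x = -1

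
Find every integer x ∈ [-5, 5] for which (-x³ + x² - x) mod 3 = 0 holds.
Holds for: {-4, -3, -1, 0, 2, 3, 5}
Fails for: {-5, -2, 1, 4}

Answer: {-4, -3, -1, 0, 2, 3, 5}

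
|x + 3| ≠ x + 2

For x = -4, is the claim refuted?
Substitute x = -4 into the relation:
x = -4: LHS = |(-4) + 3| = |-1| = 1, RHS = (-4) + 2 = -2; 1 ≠ -2 — holds

The relation holds at x = -4, so it is not a counterexample.

Answer: No, x = -4 is not a counterexample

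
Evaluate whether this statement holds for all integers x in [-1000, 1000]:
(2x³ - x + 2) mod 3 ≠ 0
The claim fails at x = 1:
x = 1: LHS = (2·1³ - 1 + 2) mod 3 = 3 mod 3 = 0; 0 ≠ 0 — FAILS

Because a single integer refutes it, the statement is false.

Answer: False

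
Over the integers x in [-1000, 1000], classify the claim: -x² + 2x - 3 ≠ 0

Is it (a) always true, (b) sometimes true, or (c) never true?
Over all integers in [-1000, 1000], LHS − RHS is always negative; it is closest to 0 at x = 1, where it equals -2:
x = 1: LHS = -1² + 2·1 - 3 = -2; -2 ≠ 0 — holds
At the ends of the range:
x = -1000: LHS = -(-1000)² + 2·(-1000) - 3 = -1002003; -1002003 ≠ 0 — holds
x = 1000: LHS = -1000² + 2·1000 - 3 = -998003; -998003 ≠ 0 — holds
Hence LHS − RHS is never 0, i.e. the two sides are never equal, so the relation holds for every integer in [-1000, 1000].

No counterexample exists.

Answer: Always true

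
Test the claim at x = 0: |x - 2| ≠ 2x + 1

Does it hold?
x = 0: LHS = |0 - 2| = |-2| = 2, RHS = 2·0 + 1 = 1; 2 ≠ 1 — holds

The relation is satisfied at x = 0.

Answer: Yes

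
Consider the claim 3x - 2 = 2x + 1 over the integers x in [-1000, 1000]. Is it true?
The claim fails at x = 0:
x = 0: LHS = 3·0 - 2 = -2, RHS = 2·0 + 1 = 1; -2 = 1 — FAILS

Because a single integer refutes it, the statement is false.

Answer: False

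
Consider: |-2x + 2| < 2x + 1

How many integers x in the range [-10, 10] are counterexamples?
Counterexamples in [-10, 10]: {-10, -9, -8, -7, -6, -5, -4, -3, -2, -1, 0}.

Counting them gives 11 values.

Answer: 11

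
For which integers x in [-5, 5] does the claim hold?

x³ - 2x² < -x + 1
Holds for: {-5, -4, -3, -2, -1, 0, 1}
Fails for: {2, 3, 4, 5}

Answer: {-5, -4, -3, -2, -1, 0, 1}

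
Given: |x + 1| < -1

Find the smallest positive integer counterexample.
Testing positive integers:
x = 1: LHS = |1 + 1| = |2| = 2; 2 < -1 — FAILS  ← smallest positive counterexample

Answer: x = 1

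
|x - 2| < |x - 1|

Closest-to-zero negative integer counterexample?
Testing negative integers from -1 downward:
x = -1: LHS = |(-1) - 2| = |-3| = 3, RHS = |(-1) - 1| = |-2| = 2; 3 < 2 — FAILS  ← closest negative counterexample to 0

Answer: x = -1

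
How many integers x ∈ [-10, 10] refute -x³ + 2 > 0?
Counterexamples in [-10, 10]: {2, 3, 4, 5, 6, 7, 8, 9, 10}.

Counting them gives 9 values.

Answer: 9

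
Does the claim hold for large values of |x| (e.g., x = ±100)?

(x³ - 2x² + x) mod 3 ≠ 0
x = 100: LHS = (100³ - 2·100² + 100) mod 3 = 980100 mod 3 = 0; 0 ≠ 0 — FAILS
x = -100: LHS = ((-100)³ - 2·(-100)² + (-100)) mod 3 = (-1020100) mod 3 = 2; 2 ≠ 0 — holds

Answer: Partially: fails for x = 100, holds for x = -100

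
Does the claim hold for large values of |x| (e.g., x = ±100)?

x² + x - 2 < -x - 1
x = 100: LHS = 100² + 100 - 2 = 10098, RHS = -100 - 1 = -101; 10098 < -101 — FAILS
x = -100: LHS = (-100)² + (-100) - 2 = 9898, RHS = -(-100) - 1 = 99; 9898 < 99 — FAILS

Answer: No, fails for both x = 100 and x = -100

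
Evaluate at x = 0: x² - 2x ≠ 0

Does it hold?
x = 0: LHS = 0² - 2·0 = 0; 0 ≠ 0 — FAILS

The relation fails at x = 0, so x = 0 is a counterexample.

Answer: No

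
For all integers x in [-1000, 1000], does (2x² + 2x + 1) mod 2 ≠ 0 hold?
For a polynomial with integer coefficients, its value mod 2 depends only on x mod 2, so it suffices to check one representative of each residue class, x = 0, 1:
x = 0: LHS = (2·0² + 2·0 + 1) mod 2 = 1 mod 2 = 1; 1 ≠ 0 — holds
x = 1: LHS = (2·1² + 2·1 + 1) mod 2 = 5 mod 2 = 1; 1 ≠ 0 — holds
The relation holds in every residue class, so the relation holds for every integer in [-1000, 1000].

No counterexample exists.

Answer: True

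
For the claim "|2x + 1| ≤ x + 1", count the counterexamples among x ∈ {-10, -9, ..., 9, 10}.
Counterexamples in [-10, 10]: {-10, -9, -8, -7, -6, -5, -4, -3, -2, -1, 1, 2, 3, 4, 5, 6, 7, 8, 9, 10}.

Counting them gives 20 values.

Answer: 20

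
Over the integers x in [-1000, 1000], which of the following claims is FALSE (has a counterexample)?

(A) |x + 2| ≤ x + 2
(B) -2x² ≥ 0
(A) x = -3: LHS = |(-3) + 2| = |-1| = 1, RHS = (-3) + 2 = -1; 1 ≤ -1 — FAILS
(B) x = 1: LHS = -2·1² = -2; -2 ≥ 0 — FAILS

Answer: Both A and B are false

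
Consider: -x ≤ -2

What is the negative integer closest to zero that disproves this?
Testing negative integers from -1 downward:
x = -1: LHS = -(-1) = 1; 1 ≤ -2 — FAILS  ← closest negative counterexample to 0

Answer: x = -1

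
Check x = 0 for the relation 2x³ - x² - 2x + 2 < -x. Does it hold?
x = 0: LHS = 2·0³ - 0² - 2·0 + 2 = 2, RHS = -0 = 0; 2 < 0 — FAILS

The relation fails at x = 0, so x = 0 is a counterexample.

Answer: No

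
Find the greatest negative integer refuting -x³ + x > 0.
Testing negative integers from -1 downward:
x = -1: LHS = -(-1)³ + (-1) = 0; 0 > 0 — FAILS  ← closest negative counterexample to 0

Answer: x = -1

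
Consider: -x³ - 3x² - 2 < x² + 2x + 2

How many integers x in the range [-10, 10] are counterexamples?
Counterexamples in [-10, 10]: {-10, -9, -8, -7, -6, -5, -4}.

Counting them gives 7 values.

Answer: 7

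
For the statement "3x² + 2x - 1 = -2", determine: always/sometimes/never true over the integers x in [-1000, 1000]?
Over all integers in [-1000, 1000], LHS − RHS is always positive; it is smallest at x = 0, where it equals 1:
x = 0: LHS = 3·0² + 2·0 - 1 = -1; -1 = -2 — FAILS
At the ends of the range:
x = -1000: LHS = 3·(-1000)² + 2·(-1000) - 1 = 2997999; 2997999 = -2 — FAILS
x = 1000: LHS = 3·1000² + 2·1000 - 1 = 3001999; 3001999 = -2 — FAILS
Hence LHS − RHS is never 0, i.e. the two sides are never equal, so the claimed relation (=) fails for every integer in [-1000, 1000].

No integer in the range satisfies it.

Answer: Never true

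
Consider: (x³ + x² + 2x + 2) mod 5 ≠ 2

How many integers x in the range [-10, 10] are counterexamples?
Counterexamples in [-10, 10]: {-10, -5, 0, 5, 10}.

Counting them gives 5 values.

Answer: 5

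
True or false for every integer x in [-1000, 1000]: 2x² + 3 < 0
The claim fails at x = 0:
x = 0: LHS = 2·0² + 3 = 3; 3 < 0 — FAILS

Because a single integer refutes it, the statement is false.

Answer: False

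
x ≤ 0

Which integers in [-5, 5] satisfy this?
Holds for: {-5, -4, -3, -2, -1, 0}
Fails for: {1, 2, 3, 4, 5}

Answer: {-5, -4, -3, -2, -1, 0}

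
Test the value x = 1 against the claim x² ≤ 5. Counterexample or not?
Substitute x = 1 into the relation:
x = 1: LHS = 1² = 1; 1 ≤ 5 — holds

The claim holds here, so x = 1 is not a counterexample. (A counterexample exists elsewhere, e.g. x = 3.)

Answer: No, x = 1 is not a counterexample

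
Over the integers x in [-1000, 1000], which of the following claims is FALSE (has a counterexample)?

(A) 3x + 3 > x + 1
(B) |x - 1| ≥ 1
(A) x = -1: LHS = 3·(-1) + 3 = 0, RHS = (-1) + 1 = 0; 0 > 0 — FAILS
(B) x = 1: LHS = |1 - 1| = |0| = 0; 0 ≥ 1 — FAILS

Answer: Both A and B are false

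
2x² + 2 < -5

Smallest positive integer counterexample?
Testing positive integers:
x = 1: LHS = 2·1² + 2 = 4; 4 < -5 — FAILS  ← smallest positive counterexample

Answer: x = 1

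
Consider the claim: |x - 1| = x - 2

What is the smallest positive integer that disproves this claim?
Testing positive integers:
x = 1: LHS = |1 - 1| = |0| = 0, RHS = 1 - 2 = -1; 0 = -1 — FAILS  ← smallest positive counterexample

Answer: x = 1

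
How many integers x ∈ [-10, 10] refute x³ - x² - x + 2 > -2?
Counterexamples in [-10, 10]: {-10, -9, -8, -7, -6, -5, -4, -3, -2}.

Counting them gives 9 values.

Answer: 9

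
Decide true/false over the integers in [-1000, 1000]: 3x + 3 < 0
The claim fails at x = 0:
x = 0: LHS = 3·0 + 3 = 3; 3 < 0 — FAILS

Because a single integer refutes it, the statement is false.

Answer: False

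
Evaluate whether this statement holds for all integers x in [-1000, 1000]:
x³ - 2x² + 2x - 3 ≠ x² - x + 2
Track d = LHS − RHS over the integers in [-1000, 1000]. Equality would need d = 0, but d changes sign only between consecutive integers, jumping over 0:
x = 2: LHS = 2³ - 2·2² + 2·2 - 3 = 1, RHS = 2² - 2 + 2 = 4; 1 ≠ 4 — holds  (d = -3)
x = 3: LHS = 3³ - 2·3² + 2·3 - 3 = 12, RHS = 3² - 3 + 2 = 8; 12 ≠ 8 — holds  (d = 4)
Away from these crossings d keeps a constant sign, and checking every integer in [-1000, 1000] confirms d ≠ 0 throughout. Hence the two sides are never equal, so the relation holds for every integer in [-1000, 1000].

No counterexample exists.

Answer: True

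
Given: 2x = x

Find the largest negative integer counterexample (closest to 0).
Testing negative integers from -1 downward:
x = -1: LHS = 2·(-1) = -2; -2 = -1 — FAILS  ← closest negative counterexample to 0

Answer: x = -1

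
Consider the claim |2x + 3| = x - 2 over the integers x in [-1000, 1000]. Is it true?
The claim fails at x = 0:
x = 0: LHS = |2·0 + 3| = |3| = 3, RHS = 0 - 2 = -2; 3 = -2 — FAILS

Because a single integer refutes it, the statement is false.

Answer: False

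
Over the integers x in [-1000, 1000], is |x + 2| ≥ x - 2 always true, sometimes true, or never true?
Over all integers in [-1000, 1000], LHS − RHS is smallest at x = 0, where it equals 4:
x = 0: LHS = |0 + 2| = |2| = 2, RHS = 0 - 2 = -2; 2 ≥ -2 — holds
At the ends of the range:
x = -1000: LHS = |(-1000) + 2| = |-998| = 998, RHS = (-1000) - 2 = -1002; 998 ≥ -1002 — holds
x = 1000: LHS = |1000 + 2| = |1002| = 1002, RHS = 1000 - 2 = 998; 1002 ≥ 998 — holds
Hence LHS − RHS is never negative, i.e. LHS ≥ RHS throughout, so the relation holds for every integer in [-1000, 1000].

No counterexample exists.

Answer: Always true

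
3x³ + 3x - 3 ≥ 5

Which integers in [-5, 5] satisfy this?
Holds for: {2, 3, 4, 5}
Fails for: {-5, -4, -3, -2, -1, 0, 1}

Answer: {2, 3, 4, 5}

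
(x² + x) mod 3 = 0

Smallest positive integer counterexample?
Testing positive integers:
x = 1: LHS = (1² + 1) mod 3 = 2 mod 3 = 2; 2 = 0 — FAILS  ← smallest positive counterexample

Answer: x = 1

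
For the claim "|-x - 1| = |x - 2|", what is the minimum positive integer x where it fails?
Testing positive integers:
x = 1: LHS = |-1 - 1| = |-2| = 2, RHS = |1 - 2| = |-1| = 1; 2 = 1 — FAILS  ← smallest positive counterexample

Answer: x = 1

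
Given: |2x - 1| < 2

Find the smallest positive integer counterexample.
Testing positive integers:
x = 1: LHS = |2·1 - 1| = |1| = 1; 1 < 2 — holds
x = 2: LHS = |2·2 - 1| = |3| = 3; 3 < 2 — FAILS  ← smallest positive counterexample

Answer: x = 2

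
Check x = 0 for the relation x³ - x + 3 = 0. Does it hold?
x = 0: LHS = 0³ - 0 + 3 = 3; 3 = 0 — FAILS

The relation fails at x = 0, so x = 0 is a counterexample.

Answer: No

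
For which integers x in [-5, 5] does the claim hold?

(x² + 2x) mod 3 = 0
Holds for: {-5, -3, -2, 0, 1, 3, 4}
Fails for: {-4, -1, 2, 5}

Answer: {-5, -3, -2, 0, 1, 3, 4}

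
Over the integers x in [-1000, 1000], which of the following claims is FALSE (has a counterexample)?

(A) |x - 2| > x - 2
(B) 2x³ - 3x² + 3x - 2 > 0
(A) x = 2: LHS = |2 - 2| = |0| = 0, RHS = 2 - 2 = 0; 0 > 0 — FAILS
(B) x = 0: LHS = 2·0³ - 3·0² + 3·0 - 2 = -2; -2 > 0 — FAILS

Answer: Both A and B are false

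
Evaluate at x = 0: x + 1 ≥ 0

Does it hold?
x = 0: LHS = 0 + 1 = 1; 1 ≥ 0 — holds

The relation is satisfied at x = 0.

Answer: Yes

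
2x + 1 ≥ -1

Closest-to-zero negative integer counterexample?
Testing negative integers from -1 downward:
x = -1: LHS = 2·(-1) + 1 = -1; -1 ≥ -1 — holds
x = -2: LHS = 2·(-2) + 1 = -3; -3 ≥ -1 — FAILS  ← closest negative counterexample to 0

Answer: x = -2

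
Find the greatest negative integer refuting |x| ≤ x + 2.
Testing negative integers from -1 downward:
x = -1: LHS = |-1| = 1, RHS = (-1) + 2 = 1; 1 ≤ 1 — holds
x = -2: LHS = |-2| = 2, RHS = (-2) + 2 = 0; 2 ≤ 0 — FAILS  ← closest negative counterexample to 0

Answer: x = -2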